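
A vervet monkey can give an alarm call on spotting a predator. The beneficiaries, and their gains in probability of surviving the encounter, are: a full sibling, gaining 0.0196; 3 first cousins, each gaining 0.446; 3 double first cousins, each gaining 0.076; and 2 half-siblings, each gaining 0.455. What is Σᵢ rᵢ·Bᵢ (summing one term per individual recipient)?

r to a full sibling = 0.5 (full sibs share both parents — two paths of length 2: r = 2·(1/2)^2 = 1/2).
r to a first cousin = 0.125 (first cousins share one grandparent pair — two paths of length 4: r = 2·(1/2)^4 = 1/8).
r to a double first cousin = 0.25 (double first cousins share both grandparent pairs — four paths of length 4: r = 4·(1/2)^4 = 1/4).
r to a half-sibling = 1/4 (half-sibs share one parent — one path of length 2: r = (1/2)^2 = 1/4).
Summing one r·B term per recipient: 1·0.5·0.0196 + 3·0.125·0.446 + 3·0.25·0.076 + 2·0.25·0.455 = 0.46155.

0.46155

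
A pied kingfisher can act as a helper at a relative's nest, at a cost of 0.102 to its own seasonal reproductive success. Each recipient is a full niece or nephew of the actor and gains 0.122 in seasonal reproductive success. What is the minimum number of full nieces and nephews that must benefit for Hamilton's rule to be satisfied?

4

r to a full niece or nephew = 0.25 (full aunt/uncle↔niece/nephew: two paths of length 3 through the shared grandparent pair: r = 2·(1/2)^3 = 1/4).
Hamilton's rule: n·r·B > C  ⇒  n > C/(r·B) = 0.102/(0.25·0.122) = 3.344.
The smallest integer exceeding 3.344 is 4.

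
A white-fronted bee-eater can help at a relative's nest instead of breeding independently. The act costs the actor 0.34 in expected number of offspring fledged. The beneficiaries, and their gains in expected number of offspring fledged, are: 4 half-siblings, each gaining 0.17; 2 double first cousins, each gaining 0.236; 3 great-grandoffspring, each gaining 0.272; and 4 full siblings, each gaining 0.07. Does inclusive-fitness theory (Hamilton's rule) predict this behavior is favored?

Yes

Hamilton's rule: the trait is favored when the sum of r·B over every recipient exceeds the actor's cost C.
r to a half-sibling = 0.25 (half-sibs share one parent — one path of length 2: r = (1/2)^2 = 1/4).
r to a double first cousin = 1/4 (double first cousins share both grandparent pairs — four paths of length 4: r = 4·(1/2)^4 = 1/4).
r to a great-grandoffspring = 1/8 (three parent–offspring links: r = (1/2)^3 = 1/8).
r to a full sibling = 0.5 (full sibs share both parents — two paths of length 2: r = 2·(1/2)^2 = 1/2).
Summing one r·B term per recipient: 4·0.25·0.17 + 2·0.25·0.236 + 3·0.125·0.272 + 4·0.5·0.07 = 0.53.
0.53 > 0.34: the indirect benefit exceeds the cost.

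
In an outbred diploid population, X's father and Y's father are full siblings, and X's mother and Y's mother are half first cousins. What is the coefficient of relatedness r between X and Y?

With two independent routes of shared ancestry, r is the sum of the two contributions.
X and Y are related in two ways: first cousins through their fathers (r = 1/8) and half second cousins through their mothers (r = 1/64).
r = 1/8 + 1/64 = 0.140625.

0.140625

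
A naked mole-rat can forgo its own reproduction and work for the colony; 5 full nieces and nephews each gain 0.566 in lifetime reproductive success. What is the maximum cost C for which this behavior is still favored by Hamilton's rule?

r to a full niece or nephew = 1/4 (full aunt/uncle↔niece/nephew: two paths of length 3 through the shared grandparent pair: r = 2·(1/2)^3 = 1/4).
Hamilton's rule: n·r·B > C, so the trait is favored while C < n·r·B = 5·0.25·0.566 = 0.7075.

0.7075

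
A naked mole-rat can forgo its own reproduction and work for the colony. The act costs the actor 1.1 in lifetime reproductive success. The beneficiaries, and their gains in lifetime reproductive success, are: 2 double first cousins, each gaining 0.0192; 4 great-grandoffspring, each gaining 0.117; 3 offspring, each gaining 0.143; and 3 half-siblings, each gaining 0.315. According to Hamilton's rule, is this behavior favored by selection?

Hamilton's rule: the trait is favored when the sum of r·B over every recipient exceeds the actor's cost C.
r to a double first cousin = 1/4 (double first cousins share both grandparent pairs — four paths of length 4: r = 4·(1/2)^4 = 1/4).
r to a great-grandoffspring = 0.125 (three parent–offspring links: r = (1/2)^3 = 1/8).
r to an offspring = 0.5 (one parent–offspring link: r = (1/2)^1 = 1/2).
r to a half-sibling = 1/4 (half-sibs share one parent — one path of length 2: r = (1/2)^2 = 1/4).
Summing one r·B term per recipient: 2·0.25·0.0192 + 4·0.125·0.117 + 3·0.5·0.143 + 3·0.25·0.315 = 0.51885.
0.51885 < 1.1: the indirect benefit is less than the cost.

No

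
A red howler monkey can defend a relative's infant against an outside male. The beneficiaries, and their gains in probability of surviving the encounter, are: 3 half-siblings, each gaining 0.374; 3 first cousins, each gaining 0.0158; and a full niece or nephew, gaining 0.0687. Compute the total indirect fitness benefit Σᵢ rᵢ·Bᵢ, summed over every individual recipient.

r to a half-sibling = 0.25 (half-sibs share one parent — one path of length 2: r = (1/2)^2 = 1/4).
r to a first cousin = 1/8 (first cousins share one grandparent pair — two paths of length 4: r = 2·(1/2)^4 = 1/8).
r to a full niece or nephew = 1/4 (full aunt/uncle↔niece/nephew: two paths of length 3 through the shared grandparent pair: r = 2·(1/2)^3 = 1/4).
Summing one r·B term per recipient: 3·0.25·0.374 + 3·0.125·0.0158 + 1·0.25·0.0687 = 0.3036.

0.3036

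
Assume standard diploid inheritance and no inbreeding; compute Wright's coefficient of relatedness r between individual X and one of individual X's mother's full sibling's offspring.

Each parent–offspring link contributes a factor of 1/2, and independent paths through distinct common ancestors add.
First cousins share one grandparent pair — two paths of length 4: r = 2·(1/2)^4 = 1/8.

0.125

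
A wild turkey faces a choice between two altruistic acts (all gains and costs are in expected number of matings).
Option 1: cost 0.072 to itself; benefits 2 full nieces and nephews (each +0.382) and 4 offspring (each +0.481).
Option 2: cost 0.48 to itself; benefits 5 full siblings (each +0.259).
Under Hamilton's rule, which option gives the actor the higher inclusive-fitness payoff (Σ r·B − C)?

Option 1: r to a full niece or nephew = 0.25.
Option 1: r to an offspring = 0.5.
Option 1: Σ r·B − C = (2·0.25·0.382 + 4·0.5·0.481) − 0.072 = 1.081.
Option 2: r to a full sibling = 0.5.
Option 2: Σ r·B − C = (5·0.5·0.259) − 0.48 = 0.1675.
Option 1 has the higher net inclusive-fitness payoff.

Option 1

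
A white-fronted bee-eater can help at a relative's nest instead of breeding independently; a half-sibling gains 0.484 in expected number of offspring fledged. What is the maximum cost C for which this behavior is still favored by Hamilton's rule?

r to a half-sibling = 1/4 (half-sibs share one parent — one path of length 2: r = (1/2)^2 = 1/4).
Hamilton's rule: n·r·B > C, so the trait is favored while C < n·r·B = 1·0.25·0.484 = 0.121.

0.121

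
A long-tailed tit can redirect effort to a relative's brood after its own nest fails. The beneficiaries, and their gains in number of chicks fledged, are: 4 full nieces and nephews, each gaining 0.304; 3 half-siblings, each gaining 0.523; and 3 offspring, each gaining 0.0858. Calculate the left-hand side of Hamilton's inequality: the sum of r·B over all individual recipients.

0.82495

r to a full niece or nephew = 0.25 (full aunt/uncle↔niece/nephew: two paths of length 3 through the shared grandparent pair: r = 2·(1/2)^3 = 1/4).
r to a half-sibling = 1/4 (half-sibs share one parent — one path of length 2: r = (1/2)^2 = 1/4).
r to an offspring = 1/2 (one parent–offspring link: r = (1/2)^1 = 1/2).
Summing one r·B term per recipient: 4·0.25·0.304 + 3·0.25·0.523 + 3·0.5·0.0858 = 0.82495.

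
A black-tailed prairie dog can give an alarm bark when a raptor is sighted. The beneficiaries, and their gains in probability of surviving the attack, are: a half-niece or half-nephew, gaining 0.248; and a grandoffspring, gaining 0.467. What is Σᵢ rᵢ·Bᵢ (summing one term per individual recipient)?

0.14775

r to a half-niece or half-nephew = 1/8 (half-aunt/uncle↔niece/nephew: one path of length 3: r = (1/2)^3 = 1/8).
r to a grandoffspring = 0.25 (two parent–offspring links: r = (1/2)^2 = 1/4).
Summing one r·B term per recipient: 1·0.125·0.248 + 1·0.25·0.467 = 0.14775.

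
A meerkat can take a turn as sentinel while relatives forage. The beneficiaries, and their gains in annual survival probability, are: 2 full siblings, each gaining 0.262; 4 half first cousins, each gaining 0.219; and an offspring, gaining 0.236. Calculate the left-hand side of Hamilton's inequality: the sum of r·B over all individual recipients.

0.43475

r to a full sibling = 0.5 (full sibs share both parents — two paths of length 2: r = 2·(1/2)^2 = 1/2).
r to a half first cousin = 0.0625 (half first cousins share one grandparent — one path of length 4: r = (1/2)^4 = 1/16).
r to an offspring = 1/2 (one parent–offspring link: r = (1/2)^1 = 1/2).
Summing one r·B term per recipient: 2·0.5·0.262 + 4·0.0625·0.219 + 1·0.5·0.236 = 0.43475.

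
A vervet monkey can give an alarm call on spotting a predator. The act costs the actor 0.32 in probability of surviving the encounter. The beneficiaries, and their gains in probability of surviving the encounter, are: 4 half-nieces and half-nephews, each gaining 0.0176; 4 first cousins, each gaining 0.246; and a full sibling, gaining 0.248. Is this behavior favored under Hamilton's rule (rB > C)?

No

Hamilton's rule: the trait is favored when the sum of r·B over every recipient exceeds the actor's cost C.
r to a half-niece or half-nephew = 0.125 (half-aunt/uncle↔niece/nephew: one path of length 3: r = (1/2)^3 = 1/8).
r to a first cousin = 0.125 (first cousins share one grandparent pair — two paths of length 4: r = 2·(1/2)^4 = 1/8).
r to a full sibling = 1/2 (full sibs share both parents — two paths of length 2: r = 2·(1/2)^2 = 1/2).
Summing one r·B term per recipient: 4·0.125·0.0176 + 4·0.125·0.246 + 1·0.5·0.248 = 0.2558.
0.2558 < 0.32: the indirect benefit is less than the cost.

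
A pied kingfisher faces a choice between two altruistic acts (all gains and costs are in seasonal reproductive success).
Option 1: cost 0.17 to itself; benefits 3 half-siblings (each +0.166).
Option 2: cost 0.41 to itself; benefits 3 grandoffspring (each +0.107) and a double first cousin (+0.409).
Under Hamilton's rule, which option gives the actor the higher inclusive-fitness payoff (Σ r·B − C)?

Option 1

Option 1: r to a half-sibling = 0.25.
Option 1: Σ r·B − C = (3·0.25·0.166) − 0.17 = -0.0455.
Option 2: r to a grandoffspring = 0.25.
Option 2: r to a double first cousin = 0.25.
Option 2: Σ r·B − C = (3·0.25·0.107 + 1·0.25·0.409) − 0.41 = -0.2275.
Option 1 has the higher net inclusive-fitness payoff.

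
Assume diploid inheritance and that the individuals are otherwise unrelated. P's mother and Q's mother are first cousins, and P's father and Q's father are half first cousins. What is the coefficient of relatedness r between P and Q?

Relatedness sums over independent paths through distinct common ancestors.
P and Q are related in two ways: second cousins through their mothers (r = 1/32) and half second cousins through their fathers (r = 1/64).
r = 1/32 + 1/64 = 3/64 = 0.046875.

0.046875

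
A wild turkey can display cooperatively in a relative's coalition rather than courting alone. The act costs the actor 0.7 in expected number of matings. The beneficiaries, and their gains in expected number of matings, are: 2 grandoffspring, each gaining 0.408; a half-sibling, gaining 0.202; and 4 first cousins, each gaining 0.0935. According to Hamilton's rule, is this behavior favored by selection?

No

Hamilton's rule: the trait is favored when the sum of r·B over every recipient exceeds the actor's cost C.
r to a grandoffspring = 0.25 (two parent–offspring links: r = (1/2)^2 = 1/4).
r to a half-sibling = 0.25 (half-sibs share one parent — one path of length 2: r = (1/2)^2 = 1/4).
r to a first cousin = 0.125 (first cousins share one grandparent pair — two paths of length 4: r = 2·(1/2)^4 = 1/8).
Summing one r·B term per recipient: 2·0.25·0.408 + 1·0.25·0.202 + 4·0.125·0.0935 = 0.30125.
0.30125 < 0.7: the indirect benefit is less than the cost.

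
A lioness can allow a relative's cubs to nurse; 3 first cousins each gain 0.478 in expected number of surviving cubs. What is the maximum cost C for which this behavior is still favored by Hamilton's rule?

r to a first cousin = 1/8 (first cousins share one grandparent pair — two paths of length 4: r = 2·(1/2)^4 = 1/8).
Hamilton's rule: n·r·B > C, so the trait is favored while C < n·r·B = 3·0.125·0.478 = 0.17925.

0.17925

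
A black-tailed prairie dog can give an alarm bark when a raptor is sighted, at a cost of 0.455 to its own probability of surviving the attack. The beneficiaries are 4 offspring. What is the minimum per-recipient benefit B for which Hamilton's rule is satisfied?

r to an offspring = 0.5 (one parent–offspring link: r = (1/2)^1 = 1/2).
Hamilton's rule with n recipients of equal r: n·r·B > C, so B > C/(n·r) = 0.455/(4·0.5) = 0.2275.

0.2275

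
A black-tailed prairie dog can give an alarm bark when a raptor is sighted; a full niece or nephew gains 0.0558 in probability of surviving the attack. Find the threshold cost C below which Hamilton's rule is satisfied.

r to a full niece or nephew = 0.25 (full aunt/uncle↔niece/nephew: two paths of length 3 through the shared grandparent pair: r = 2·(1/2)^3 = 1/4).
Hamilton's rule: n·r·B > C, so the trait is favored while C < n·r·B = 1·0.25·0.0558 = 0.01395.

0.01395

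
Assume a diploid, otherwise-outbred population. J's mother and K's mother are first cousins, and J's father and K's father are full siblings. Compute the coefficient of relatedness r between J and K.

Relatedness sums over independent paths through distinct common ancestors.
J and K are related in two ways: second cousins through their mothers (r = 1/32) and first cousins through their fathers (r = 1/8).
r = 1/32 + 1/8 = 5/32 = 0.15625.

0.15625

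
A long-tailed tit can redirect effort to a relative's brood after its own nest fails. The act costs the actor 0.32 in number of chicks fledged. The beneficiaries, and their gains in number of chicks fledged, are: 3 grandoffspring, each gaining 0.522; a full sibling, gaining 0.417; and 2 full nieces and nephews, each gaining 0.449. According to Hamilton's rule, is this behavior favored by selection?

Yes

Hamilton's rule: the trait is favored when the sum of r·B over every recipient exceeds the actor's cost C.
r to a grandoffspring = 1/4 (two parent–offspring links: r = (1/2)^2 = 1/4).
r to a full sibling = 0.5 (full sibs share both parents — two paths of length 2: r = 2·(1/2)^2 = 1/2).
r to a full niece or nephew = 1/4 (full aunt/uncle↔niece/nephew: two paths of length 3 through the shared grandparent pair: r = 2·(1/2)^3 = 1/4).
Summing one r·B term per recipient: 3·0.25·0.522 + 1·0.5·0.417 + 2·0.25·0.449 = 0.8245.
0.8245 > 0.32: the indirect benefit exceeds the cost.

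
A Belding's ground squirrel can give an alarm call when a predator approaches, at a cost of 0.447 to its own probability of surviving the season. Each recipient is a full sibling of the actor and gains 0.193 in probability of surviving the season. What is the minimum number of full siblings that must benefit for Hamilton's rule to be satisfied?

r to a full sibling = 1/2 (full sibs share both parents — two paths of length 2: r = 2·(1/2)^2 = 1/2).
Hamilton's rule: n·r·B > C  ⇒  n > C/(r·B) = 0.447/(0.5·0.193) = 4.632.
The smallest integer exceeding 4.632 is 5.

5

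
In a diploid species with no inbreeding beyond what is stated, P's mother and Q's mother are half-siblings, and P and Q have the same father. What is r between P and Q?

Independent pedigree routes through distinct common ancestors add.
P and Q are related in two ways: half first cousins through their mothers (r = 1/16) and half-sibs through their shared father (r = 1/4).
r = 1/16 + 1/4 = 0.3125.

0.3125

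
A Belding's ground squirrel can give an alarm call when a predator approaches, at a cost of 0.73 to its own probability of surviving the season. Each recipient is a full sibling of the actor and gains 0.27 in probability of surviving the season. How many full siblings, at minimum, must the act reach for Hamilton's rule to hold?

r to a full sibling = 1/2 (full sibs share both parents — two paths of length 2: r = 2·(1/2)^2 = 1/2).
Hamilton's rule: n·r·B > C  ⇒  n > C/(r·B) = 0.73/(0.5·0.27) = 5.407.
The smallest integer exceeding 5.407 is 6.

6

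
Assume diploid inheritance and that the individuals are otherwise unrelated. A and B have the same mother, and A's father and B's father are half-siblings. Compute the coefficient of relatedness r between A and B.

Independent pedigree routes through distinct common ancestors add.
A and B are related in two ways: half-sibs through their shared mother (r = 1/4) and half first cousins through their fathers (r = 1/16).
r = 1/4 + 1/16 = 0.3125.

0.3125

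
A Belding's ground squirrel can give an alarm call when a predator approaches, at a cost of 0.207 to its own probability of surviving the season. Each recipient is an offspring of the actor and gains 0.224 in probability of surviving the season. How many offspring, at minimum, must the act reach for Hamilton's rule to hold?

2

r to an offspring = 0.5 (one parent–offspring link: r = (1/2)^1 = 1/2).
Hamilton's rule: n·r·B > C  ⇒  n > C/(r·B) = 0.207/(0.5·0.224) = 1.848.
The smallest integer exceeding 1.848 is 2.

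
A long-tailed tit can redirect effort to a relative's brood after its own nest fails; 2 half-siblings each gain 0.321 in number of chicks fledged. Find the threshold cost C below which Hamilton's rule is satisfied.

0.1605

r to a half-sibling = 0.25 (half-sibs share one parent — one path of length 2: r = (1/2)^2 = 1/4).
Hamilton's rule: n·r·B > C, so the trait is favored while C < n·r·B = 2·0.25·0.321 = 0.1605.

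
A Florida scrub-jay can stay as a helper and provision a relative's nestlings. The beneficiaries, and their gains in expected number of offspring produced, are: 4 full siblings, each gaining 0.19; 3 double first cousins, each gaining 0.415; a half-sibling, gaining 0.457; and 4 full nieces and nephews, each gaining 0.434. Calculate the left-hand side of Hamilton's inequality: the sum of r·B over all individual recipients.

1.2395

r to a full sibling = 1/2 (full sibs share both parents — two paths of length 2: r = 2·(1/2)^2 = 1/2).
r to a double first cousin = 0.25 (double first cousins share both grandparent pairs — four paths of length 4: r = 4·(1/2)^4 = 1/4).
r to a half-sibling = 0.25 (half-sibs share one parent — one path of length 2: r = (1/2)^2 = 1/4).
r to a full niece or nephew = 0.25 (full aunt/uncle↔niece/nephew: two paths of length 3 through the shared grandparent pair: r = 2·(1/2)^3 = 1/4).
Summing one r·B term per recipient: 4·0.5·0.19 + 3·0.25·0.415 + 1·0.25·0.457 + 4·0.25·0.434 = 1.2395.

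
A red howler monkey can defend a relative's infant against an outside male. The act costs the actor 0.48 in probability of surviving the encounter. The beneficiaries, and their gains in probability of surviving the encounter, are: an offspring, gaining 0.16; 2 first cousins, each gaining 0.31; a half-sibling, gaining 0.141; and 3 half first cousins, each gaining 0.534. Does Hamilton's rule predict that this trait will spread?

Hamilton's rule: the trait is favored when the sum of r·B over every recipient exceeds the actor's cost C.
r to an offspring = 1/2 (one parent–offspring link: r = (1/2)^1 = 1/2).
r to a first cousin = 1/8 (first cousins share one grandparent pair — two paths of length 4: r = 2·(1/2)^4 = 1/8).
r to a half-sibling = 1/4 (half-sibs share one parent — one path of length 2: r = (1/2)^2 = 1/4).
r to a half first cousin = 1/16 (half first cousins share one grandparent — one path of length 4: r = (1/2)^4 = 1/16).
Summing one r·B term per recipient: 1·0.5·0.16 + 2·0.125·0.31 + 1·0.25·0.141 + 3·0.0625·0.534 = 0.292875.
0.292875 < 0.48: the indirect benefit is less than the cost.

No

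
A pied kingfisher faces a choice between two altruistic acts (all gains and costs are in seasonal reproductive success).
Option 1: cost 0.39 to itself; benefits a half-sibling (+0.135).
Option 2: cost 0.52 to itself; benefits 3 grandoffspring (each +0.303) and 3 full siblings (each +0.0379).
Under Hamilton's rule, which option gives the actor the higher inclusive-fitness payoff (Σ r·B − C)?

Option 2

Option 1: r to a half-sibling = 0.25.
Option 1: Σ r·B − C = (1·0.25·0.135) − 0.39 = -0.35625.
Option 2: r to a grandoffspring = 0.25.
Option 2: r to a full sibling = 0.5.
Option 2: Σ r·B − C = (3·0.25·0.303 + 3·0.5·0.0379) − 0.52 = -0.2359.
Option 2 has the higher net inclusive-fitness payoff.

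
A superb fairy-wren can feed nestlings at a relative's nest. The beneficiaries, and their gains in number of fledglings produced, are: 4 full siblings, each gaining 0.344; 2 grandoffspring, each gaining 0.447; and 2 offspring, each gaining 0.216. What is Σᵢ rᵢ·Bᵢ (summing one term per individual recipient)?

r to a full sibling = 1/2 (full sibs share both parents — two paths of length 2: r = 2·(1/2)^2 = 1/2).
r to a grandoffspring = 0.25 (two parent–offspring links: r = (1/2)^2 = 1/4).
r to an offspring = 1/2 (one parent–offspring link: r = (1/2)^1 = 1/2).
Summing one r·B term per recipient: 4·0.5·0.344 + 2·0.25·0.447 + 2·0.5·0.216 = 1.1275.

1.1275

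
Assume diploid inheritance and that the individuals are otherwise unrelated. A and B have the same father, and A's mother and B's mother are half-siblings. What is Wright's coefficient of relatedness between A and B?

With two independent routes of shared ancestry, r is the sum of the two contributions.
A and B are related in two ways: half-sibs through their shared father (r = 1/4) and half first cousins through their mothers (r = 1/16).
r = 1/4 + 1/16 = 5/16 = 0.3125.

0.3125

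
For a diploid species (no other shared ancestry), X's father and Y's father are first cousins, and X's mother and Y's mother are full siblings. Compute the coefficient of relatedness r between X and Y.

Wright's path rule: contributions from independent ancestry routes add.
X and Y are related in two ways: second cousins through their fathers (r = 1/32) and first cousins through their mothers (r = 1/8).
r = 1/32 + 1/8 = 0.15625.

0.15625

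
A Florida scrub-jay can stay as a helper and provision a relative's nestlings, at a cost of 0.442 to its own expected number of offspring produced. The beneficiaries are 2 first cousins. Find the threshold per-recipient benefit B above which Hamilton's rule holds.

r to a first cousin = 1/8 (first cousins share one grandparent pair — two paths of length 4: r = 2·(1/2)^4 = 1/8).
Hamilton's rule with n recipients of equal r: n·r·B > C, so B > C/(n·r) = 0.442/(2·0.125) = 1.768.

1.768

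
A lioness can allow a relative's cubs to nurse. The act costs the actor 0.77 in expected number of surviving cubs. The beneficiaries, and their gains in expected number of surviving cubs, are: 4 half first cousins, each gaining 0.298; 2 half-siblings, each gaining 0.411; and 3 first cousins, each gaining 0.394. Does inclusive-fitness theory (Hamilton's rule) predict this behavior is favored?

Hamilton's rule: the trait is favored when the sum of r·B over every recipient exceeds the actor's cost C.
r to a half first cousin = 1/16 (half first cousins share one grandparent — one path of length 4: r = (1/2)^4 = 1/16).
r to a half-sibling = 0.25 (half-sibs share one parent — one path of length 2: r = (1/2)^2 = 1/4).
r to a first cousin = 1/8 (first cousins share one grandparent pair — two paths of length 4: r = 2·(1/2)^4 = 1/8).
Summing one r·B term per recipient: 4·0.0625·0.298 + 2·0.25·0.411 + 3·0.125·0.394 = 0.42775.
0.42775 < 0.77: the indirect benefit is less than the cost.

No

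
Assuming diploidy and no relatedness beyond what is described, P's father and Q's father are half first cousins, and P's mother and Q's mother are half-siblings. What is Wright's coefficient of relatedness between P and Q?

Relatedness sums over independent paths through distinct common ancestors.
P and Q are related in two ways: half second cousins through their fathers (r = 1/64) and half first cousins through their mothers (r = 1/16).
r = 1/64 + 1/16 = 0.078125.

0.078125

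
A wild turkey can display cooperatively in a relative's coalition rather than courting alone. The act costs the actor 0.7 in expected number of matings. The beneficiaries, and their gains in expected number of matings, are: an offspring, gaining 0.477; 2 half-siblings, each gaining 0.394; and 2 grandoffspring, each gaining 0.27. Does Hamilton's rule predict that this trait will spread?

No

Hamilton's rule: the trait is favored when the sum of r·B over every recipient exceeds the actor's cost C.
r to an offspring = 0.5 (one parent–offspring link: r = (1/2)^1 = 1/2).
r to a half-sibling = 0.25 (half-sibs share one parent — one path of length 2: r = (1/2)^2 = 1/4).
r to a grandoffspring = 1/4 (two parent–offspring links: r = (1/2)^2 = 1/4).
Summing one r·B term per recipient: 1·0.5·0.477 + 2·0.25·0.394 + 2·0.25·0.27 = 0.5705.
0.5705 < 0.7: the indirect benefit is less than the cost.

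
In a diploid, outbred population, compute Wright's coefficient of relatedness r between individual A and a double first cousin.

Each parent–offspring link contributes a factor of 1/2, and independent paths through distinct common ancestors add.
Double first cousins share both grandparent pairs — four paths of length 4: r = 4·(1/2)^4 = 1/4.

0.25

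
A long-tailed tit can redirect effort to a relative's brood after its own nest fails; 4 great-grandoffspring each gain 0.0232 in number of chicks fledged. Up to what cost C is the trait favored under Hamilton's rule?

r to a great-grandoffspring = 1/8 (three parent–offspring links: r = (1/2)^3 = 1/8).
Hamilton's rule: n·r·B > C, so the trait is favored while C < n·r·B = 4·0.125·0.0232 = 0.0116.

0.0116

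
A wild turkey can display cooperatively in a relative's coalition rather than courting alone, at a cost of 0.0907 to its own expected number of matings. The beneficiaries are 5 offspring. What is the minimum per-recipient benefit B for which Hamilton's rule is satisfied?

r to an offspring = 1/2 (one parent–offspring link: r = (1/2)^1 = 1/2).
Hamilton's rule with n recipients of equal r: n·r·B > C, so B > C/(n·r) = 0.0907/(5·0.5) = 0.0363.

0.0363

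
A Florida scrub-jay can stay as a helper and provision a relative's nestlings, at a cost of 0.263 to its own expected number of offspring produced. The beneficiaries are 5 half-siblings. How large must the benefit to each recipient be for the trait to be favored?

r to a half-sibling = 1/4 (half-sibs share one parent — one path of length 2: r = (1/2)^2 = 1/4).
Hamilton's rule with n recipients of equal r: n·r·B > C, so B > C/(n·r) = 0.263/(5·0.25) = 0.2104.

0.2104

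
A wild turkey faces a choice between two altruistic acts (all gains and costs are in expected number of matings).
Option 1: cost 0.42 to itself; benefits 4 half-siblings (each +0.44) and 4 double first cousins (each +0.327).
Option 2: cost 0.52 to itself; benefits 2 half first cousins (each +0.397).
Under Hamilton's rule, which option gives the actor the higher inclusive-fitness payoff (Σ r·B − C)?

Option 1: r to a half-sibling = 0.25.
Option 1: r to a double first cousin = 0.25.
Option 1: Σ r·B − C = (4·0.25·0.44 + 4·0.25·0.327) − 0.42 = 0.347.
Option 2: r to a half first cousin = 0.0625.
Option 2: Σ r·B − C = (2·0.0625·0.397) − 0.52 = -0.470375.
Option 1 has the higher net inclusive-fitness payoff.

Option 1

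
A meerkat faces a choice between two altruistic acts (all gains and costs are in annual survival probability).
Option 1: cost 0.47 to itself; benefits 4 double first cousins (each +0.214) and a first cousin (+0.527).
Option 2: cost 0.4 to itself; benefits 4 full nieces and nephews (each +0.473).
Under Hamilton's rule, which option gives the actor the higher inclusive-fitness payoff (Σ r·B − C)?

Option 1: r to a double first cousin = 0.25.
Option 1: r to a first cousin = 0.125.
Option 1: Σ r·B − C = (4·0.25·0.214 + 1·0.125·0.527) − 0.47 = -0.190125.
Option 2: r to a full niece or nephew = 0.25.
Option 2: Σ r·B − C = (4·0.25·0.473) − 0.4 = 0.073.
Option 2 has the higher net inclusive-fitness payoff.

Option 2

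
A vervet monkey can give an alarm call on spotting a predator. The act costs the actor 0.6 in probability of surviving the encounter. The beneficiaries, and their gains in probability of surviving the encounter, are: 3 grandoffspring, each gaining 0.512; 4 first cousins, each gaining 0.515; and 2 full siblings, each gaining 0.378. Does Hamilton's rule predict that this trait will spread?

Yes

Hamilton's rule: the trait is favored when the sum of r·B over every recipient exceeds the actor's cost C.
r to a grandoffspring = 0.25 (two parent–offspring links: r = (1/2)^2 = 1/4).
r to a first cousin = 1/8 (first cousins share one grandparent pair — two paths of length 4: r = 2·(1/2)^4 = 1/8).
r to a full sibling = 1/2 (full sibs share both parents — two paths of length 2: r = 2·(1/2)^2 = 1/2).
Summing one r·B term per recipient: 3·0.25·0.512 + 4·0.125·0.515 + 2·0.5·0.378 = 1.0195.
1.0195 > 0.6: the indirect benefit exceeds the cost.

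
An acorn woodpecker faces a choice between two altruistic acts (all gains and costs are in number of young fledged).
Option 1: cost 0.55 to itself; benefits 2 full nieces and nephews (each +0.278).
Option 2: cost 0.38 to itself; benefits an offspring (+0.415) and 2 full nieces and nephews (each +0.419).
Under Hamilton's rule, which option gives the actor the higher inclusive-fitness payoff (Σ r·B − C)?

Option 1: r to a full niece or nephew = 0.25.
Option 1: Σ r·B − C = (2·0.25·0.278) − 0.55 = -0.411.
Option 2: r to an offspring = 0.5.
Option 2: r to a full niece or nephew = 0.25.
Option 2: Σ r·B − C = (1·0.5·0.415 + 2·0.25·0.419) − 0.38 = 0.037.
Option 2 has the higher net inclusive-fitness payoff.

Option 2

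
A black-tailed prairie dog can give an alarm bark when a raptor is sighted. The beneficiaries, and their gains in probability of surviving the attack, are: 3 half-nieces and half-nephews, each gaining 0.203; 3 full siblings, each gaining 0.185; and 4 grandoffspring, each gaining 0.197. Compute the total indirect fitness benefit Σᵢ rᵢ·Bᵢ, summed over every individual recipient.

r to a half-niece or half-nephew = 1/8 (half-aunt/uncle↔niece/nephew: one path of length 3: r = (1/2)^3 = 1/8).
r to a full sibling = 0.5 (full sibs share both parents — two paths of length 2: r = 2·(1/2)^2 = 1/2).
r to a grandoffspring = 1/4 (two parent–offspring links: r = (1/2)^2 = 1/4).
Summing one r·B term per recipient: 3·0.125·0.203 + 3·0.5·0.185 + 4·0.25·0.197 = 0.550625.

0.550625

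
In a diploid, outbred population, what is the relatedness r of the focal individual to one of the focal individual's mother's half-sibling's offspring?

0.0625

Each parent–offspring link contributes a factor of 1/2, and independent paths through distinct common ancestors add.
Half first cousins share one grandparent — one path of length 4: r = (1/2)^4 = 1/16.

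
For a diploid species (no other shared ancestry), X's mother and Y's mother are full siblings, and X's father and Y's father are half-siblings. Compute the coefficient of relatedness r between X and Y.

With two independent routes of shared ancestry, r is the sum of the two contributions.
X and Y are related in two ways: first cousins through their mothers (r = 1/8) and half first cousins through their fathers (r = 1/16).
r = 1/8 + 1/16 = 3/16 = 0.1875.

0.1875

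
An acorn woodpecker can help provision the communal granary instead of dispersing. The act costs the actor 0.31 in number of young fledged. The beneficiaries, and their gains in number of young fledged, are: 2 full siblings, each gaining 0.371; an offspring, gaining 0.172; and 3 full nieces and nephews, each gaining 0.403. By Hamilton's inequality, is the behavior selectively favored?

Hamilton's rule: the trait is favored when the sum of r·B over every recipient exceeds the actor's cost C.
r to a full sibling = 0.5 (full sibs share both parents — two paths of length 2: r = 2·(1/2)^2 = 1/2).
r to an offspring = 0.5 (one parent–offspring link: r = (1/2)^1 = 1/2).
r to a full niece or nephew = 0.25 (full aunt/uncle↔niece/nephew: two paths of length 3 through the shared grandparent pair: r = 2·(1/2)^3 = 1/4).
Summing one r·B term per recipient: 2·0.5·0.371 + 1·0.5·0.172 + 3·0.25·0.403 = 0.75925.
0.75925 > 0.31: the indirect benefit exceeds the cost.

Yes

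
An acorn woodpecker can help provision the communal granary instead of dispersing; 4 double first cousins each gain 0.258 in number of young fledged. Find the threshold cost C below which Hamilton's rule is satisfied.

r to a double first cousin = 0.25 (double first cousins share both grandparent pairs — four paths of length 4: r = 4·(1/2)^4 = 1/4).
Hamilton's rule: n·r·B > C, so the trait is favored while C < n·r·B = 4·0.25·0.258 = 0.258.

0.258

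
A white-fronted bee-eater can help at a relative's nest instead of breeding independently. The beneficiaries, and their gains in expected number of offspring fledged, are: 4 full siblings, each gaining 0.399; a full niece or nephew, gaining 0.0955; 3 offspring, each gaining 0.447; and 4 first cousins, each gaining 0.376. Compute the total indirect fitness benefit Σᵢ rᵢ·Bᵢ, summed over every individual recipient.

r to a full sibling = 1/2 (full sibs share both parents — two paths of length 2: r = 2·(1/2)^2 = 1/2).
r to a full niece or nephew = 0.25 (full aunt/uncle↔niece/nephew: two paths of length 3 through the shared grandparent pair: r = 2·(1/2)^3 = 1/4).
r to an offspring = 1/2 (one parent–offspring link: r = (1/2)^1 = 1/2).
r to a first cousin = 1/8 (first cousins share one grandparent pair — two paths of length 4: r = 2·(1/2)^4 = 1/8).
Summing one r·B term per recipient: 4·0.5·0.399 + 1·0.25·0.0955 + 3·0.5·0.447 + 4·0.125·0.376 = 1.680375.

1.680375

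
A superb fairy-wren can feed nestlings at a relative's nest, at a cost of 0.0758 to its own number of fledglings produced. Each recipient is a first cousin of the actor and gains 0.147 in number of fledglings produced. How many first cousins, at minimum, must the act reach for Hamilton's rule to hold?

r to a first cousin = 0.125 (first cousins share one grandparent pair — two paths of length 4: r = 2·(1/2)^4 = 1/8).
Hamilton's rule: n·r·B > C  ⇒  n > C/(r·B) = 0.0758/(0.125·0.147) = 4.125.
The smallest integer exceeding 4.125 is 5.

5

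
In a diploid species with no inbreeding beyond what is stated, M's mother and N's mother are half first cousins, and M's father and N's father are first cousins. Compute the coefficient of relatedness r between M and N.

0.046875

Relatedness sums over independent paths through distinct common ancestors.
M and N are related in two ways: half second cousins through their mothers (r = 1/64) and second cousins through their fathers (r = 1/32).
r = 1/64 + 1/32 = 0.046875.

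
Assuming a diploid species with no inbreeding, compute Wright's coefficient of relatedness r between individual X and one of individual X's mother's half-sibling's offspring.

0.0625

Each parent–offspring link contributes a factor of 1/2, and independent paths through distinct common ancestors add.
Half first cousins share one grandparent — one path of length 4: r = (1/2)^4 = 1/16.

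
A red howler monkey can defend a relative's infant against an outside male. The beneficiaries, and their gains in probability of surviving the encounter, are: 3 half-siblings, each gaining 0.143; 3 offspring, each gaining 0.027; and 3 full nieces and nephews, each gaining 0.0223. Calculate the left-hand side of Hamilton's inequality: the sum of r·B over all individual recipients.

0.164475

r to a half-sibling = 1/4 (half-sibs share one parent — one path of length 2: r = (1/2)^2 = 1/4).
r to an offspring = 0.5 (one parent–offspring link: r = (1/2)^1 = 1/2).
r to a full niece or nephew = 1/4 (full aunt/uncle↔niece/nephew: two paths of length 3 through the shared grandparent pair: r = 2·(1/2)^3 = 1/4).
Summing one r·B term per recipient: 3·0.25·0.143 + 3·0.5·0.027 + 3·0.25·0.0223 = 0.164475.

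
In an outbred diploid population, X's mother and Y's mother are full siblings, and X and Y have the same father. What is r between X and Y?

0.375

Relatedness sums over independent paths through distinct common ancestors.
X and Y are related in two ways: first cousins through their mothers (r = 1/8) and half-sibs through their shared father (r = 1/4).
r = 1/8 + 1/4 = 0.375.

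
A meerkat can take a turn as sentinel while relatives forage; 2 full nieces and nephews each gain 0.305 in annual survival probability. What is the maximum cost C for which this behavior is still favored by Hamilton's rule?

0.1525

r to a full niece or nephew = 1/4 (full aunt/uncle↔niece/nephew: two paths of length 3 through the shared grandparent pair: r = 2·(1/2)^3 = 1/4).
Hamilton's rule: n·r·B > C, so the trait is favored while C < n·r·B = 2·0.25·0.305 = 0.1525.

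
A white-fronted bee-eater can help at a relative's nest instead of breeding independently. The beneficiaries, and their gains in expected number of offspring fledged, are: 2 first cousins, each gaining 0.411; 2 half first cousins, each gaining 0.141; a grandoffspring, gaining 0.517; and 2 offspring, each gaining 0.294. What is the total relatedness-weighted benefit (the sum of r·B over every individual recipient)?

0.543625

r to a first cousin = 1/8 (first cousins share one grandparent pair — two paths of length 4: r = 2·(1/2)^4 = 1/8).
r to a half first cousin = 0.0625 (half first cousins share one grandparent — one path of length 4: r = (1/2)^4 = 1/16).
r to a grandoffspring = 1/4 (two parent–offspring links: r = (1/2)^2 = 1/4).
r to an offspring = 0.5 (one parent–offspring link: r = (1/2)^1 = 1/2).
Summing one r·B term per recipient: 2·0.125·0.411 + 2·0.0625·0.141 + 1·0.25·0.517 + 2·0.5·0.294 = 0.543625.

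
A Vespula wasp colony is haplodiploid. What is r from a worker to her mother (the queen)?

One meiotic link between diploid queen and diploid daughter: r = 1/2.

0.5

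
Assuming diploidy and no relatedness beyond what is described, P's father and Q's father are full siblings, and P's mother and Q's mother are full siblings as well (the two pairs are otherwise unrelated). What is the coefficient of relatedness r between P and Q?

With two independent routes of shared ancestry, r is the sum of the two contributions.
P and Q are related in two ways: first cousins through their fathers (r = 1/8) and first cousins through their mothers (r = 1/8) — i.e. double first cousins.
r = 1/8 + 1/8 = 0.25.

0.25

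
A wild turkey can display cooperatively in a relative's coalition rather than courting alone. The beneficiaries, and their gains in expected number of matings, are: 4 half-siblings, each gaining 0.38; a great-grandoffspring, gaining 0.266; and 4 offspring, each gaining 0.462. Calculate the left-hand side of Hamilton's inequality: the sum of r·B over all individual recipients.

1.33725

r to a half-sibling = 1/4 (half-sibs share one parent — one path of length 2: r = (1/2)^2 = 1/4).
r to a great-grandoffspring = 1/8 (three parent–offspring links: r = (1/2)^3 = 1/8).
r to an offspring = 0.5 (one parent–offspring link: r = (1/2)^1 = 1/2).
Summing one r·B term per recipient: 4·0.25·0.38 + 1·0.125·0.266 + 4·0.5·0.462 = 1.33725.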